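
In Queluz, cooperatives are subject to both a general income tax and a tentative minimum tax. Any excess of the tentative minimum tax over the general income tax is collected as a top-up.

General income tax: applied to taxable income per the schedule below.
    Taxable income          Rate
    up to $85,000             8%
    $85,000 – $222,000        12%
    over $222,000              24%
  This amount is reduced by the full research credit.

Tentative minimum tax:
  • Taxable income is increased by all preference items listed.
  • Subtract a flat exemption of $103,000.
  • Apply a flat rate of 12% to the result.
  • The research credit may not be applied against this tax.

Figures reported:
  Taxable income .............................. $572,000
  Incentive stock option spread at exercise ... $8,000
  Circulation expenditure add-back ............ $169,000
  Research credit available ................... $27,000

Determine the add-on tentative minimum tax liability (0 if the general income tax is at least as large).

General income tax:
  $85,000 × 8% = $6,800
  $137,000 × 12% = $16,440
  $350,000 × 24% = $84,000
  → $107,240
  Less research credit $27,000 → $80,240

Tentative minimum tax:
  Adjusted income: $572,000 + $8,000 + $169,000 = $749,000
  Less exemption $103,000 → base $646,000
  $646,000 × 12% = $77,520

$77,520 ≤ $80,240, so no add-on is due.

$0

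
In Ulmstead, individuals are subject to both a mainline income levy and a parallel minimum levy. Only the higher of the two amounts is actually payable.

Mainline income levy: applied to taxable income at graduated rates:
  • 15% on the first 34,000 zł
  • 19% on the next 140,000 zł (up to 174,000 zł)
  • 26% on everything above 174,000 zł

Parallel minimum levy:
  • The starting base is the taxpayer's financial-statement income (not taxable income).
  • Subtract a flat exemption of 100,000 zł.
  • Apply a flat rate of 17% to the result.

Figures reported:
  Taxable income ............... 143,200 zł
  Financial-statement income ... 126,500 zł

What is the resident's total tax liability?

25,848 zł

Mainline income levy:
  34,000 zł × 15% = 5,100 zł
  109,200 zł × 19% = 20,748 zł
  → 25,848 zł

Parallel minimum levy:
  Base (financial-statement income): 126,500 zł
  Less exemption 100,000 zł → base 26,500 zł
  26,500 zł × 17% = 4,505 zł

25,848 zł > 4,505 zł, so the mainline income levy governs.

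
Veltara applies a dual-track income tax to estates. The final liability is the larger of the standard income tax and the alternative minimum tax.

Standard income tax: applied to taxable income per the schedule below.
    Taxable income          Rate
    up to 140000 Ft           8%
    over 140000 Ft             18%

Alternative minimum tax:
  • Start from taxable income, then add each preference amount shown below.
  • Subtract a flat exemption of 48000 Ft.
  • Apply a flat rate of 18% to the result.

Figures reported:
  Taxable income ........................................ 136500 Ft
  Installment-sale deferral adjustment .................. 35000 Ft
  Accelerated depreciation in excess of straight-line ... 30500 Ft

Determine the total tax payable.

27720 Ft

Standard income tax:
  136500 Ft × 8% = 10920 Ft

Alternative minimum tax:
  Adjusted income: 136500 Ft + 35000 Ft + 30500 Ft = 202000 Ft
  Less exemption 48000 Ft → base 154000 Ft
  154000 Ft × 18% = 27720 Ft

27720 Ft > 10920 Ft, so the alternative minimum tax is the binding amount.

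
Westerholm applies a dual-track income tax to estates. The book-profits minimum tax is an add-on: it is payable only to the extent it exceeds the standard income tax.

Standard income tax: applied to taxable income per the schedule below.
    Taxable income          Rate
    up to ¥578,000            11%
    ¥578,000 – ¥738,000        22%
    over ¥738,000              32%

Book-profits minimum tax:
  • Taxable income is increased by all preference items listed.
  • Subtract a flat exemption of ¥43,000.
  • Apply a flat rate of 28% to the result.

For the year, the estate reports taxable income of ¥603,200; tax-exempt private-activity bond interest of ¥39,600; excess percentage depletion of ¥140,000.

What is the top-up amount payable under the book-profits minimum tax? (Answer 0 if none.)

¥138,020

Book-profits minimum tax:
  Adjusted income: ¥603,200 + ¥39,600 + ¥140,000 = ¥782,800
  Less exemption ¥43,000 → base ¥739,800
  ¥739,800 × 28% = ¥207,144

Standard income tax:
  ¥578,000 × 11% = ¥63,580
  ¥25,200 × 22% = ¥5,544
  → ¥69,124

Excess of book-profits minimum tax over standard income tax: ¥207,144 − ¥69,124 = ¥138,020.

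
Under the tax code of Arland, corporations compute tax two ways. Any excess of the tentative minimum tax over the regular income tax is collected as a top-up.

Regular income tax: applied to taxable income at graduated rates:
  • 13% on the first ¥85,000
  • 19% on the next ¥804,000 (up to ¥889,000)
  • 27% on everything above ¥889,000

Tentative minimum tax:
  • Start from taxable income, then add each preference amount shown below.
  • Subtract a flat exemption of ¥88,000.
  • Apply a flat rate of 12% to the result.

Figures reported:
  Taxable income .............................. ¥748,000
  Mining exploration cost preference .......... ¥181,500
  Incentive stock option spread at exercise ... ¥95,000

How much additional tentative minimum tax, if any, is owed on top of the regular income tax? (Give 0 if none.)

¥0

Regular income tax:
  ¥85,000 × 13% = ¥11,050
  ¥663,000 × 19% = ¥125,970
  → ¥137,020

Tentative minimum tax:
  Adjusted income: ¥748,000 + ¥181,500 + ¥95,000 = ¥1,024,500
  Less exemption ¥88,000 → base ¥936,500
  ¥936,500 × 12% = ¥112,380

¥112,380 ≤ ¥137,020, so no add-on is due.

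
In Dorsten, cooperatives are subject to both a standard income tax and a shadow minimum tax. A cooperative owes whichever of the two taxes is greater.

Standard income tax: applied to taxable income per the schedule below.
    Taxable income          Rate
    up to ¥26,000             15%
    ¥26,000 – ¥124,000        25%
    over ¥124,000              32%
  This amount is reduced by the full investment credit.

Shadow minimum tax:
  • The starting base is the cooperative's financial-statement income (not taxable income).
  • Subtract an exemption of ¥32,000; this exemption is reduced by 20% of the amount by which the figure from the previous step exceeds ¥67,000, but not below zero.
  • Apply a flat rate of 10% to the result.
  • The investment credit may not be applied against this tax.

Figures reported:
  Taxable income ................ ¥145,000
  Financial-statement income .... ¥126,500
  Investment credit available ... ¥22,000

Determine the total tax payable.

¥13,120

Shadow minimum tax:
  Base (financial-statement income): ¥126,500
  Exemption: ¥32,000 − 20% × (¥126,500 − ¥67,000) = ¥32,000 − ¥11,900 = ¥20,100
  Base: ¥126,500 − ¥20,100 = ¥106,400
  ¥106,400 × 10% = ¥10,640

Standard income tax:
  ¥26,000 × 15% = ¥3,900
  ¥98,000 × 25% = ¥24,500
  ¥21,000 × 32% = ¥6,720
  → ¥35,120
  Less investment credit ¥22,000 → ¥13,120

¥13,120 > ¥10,640, so the standard income tax governs.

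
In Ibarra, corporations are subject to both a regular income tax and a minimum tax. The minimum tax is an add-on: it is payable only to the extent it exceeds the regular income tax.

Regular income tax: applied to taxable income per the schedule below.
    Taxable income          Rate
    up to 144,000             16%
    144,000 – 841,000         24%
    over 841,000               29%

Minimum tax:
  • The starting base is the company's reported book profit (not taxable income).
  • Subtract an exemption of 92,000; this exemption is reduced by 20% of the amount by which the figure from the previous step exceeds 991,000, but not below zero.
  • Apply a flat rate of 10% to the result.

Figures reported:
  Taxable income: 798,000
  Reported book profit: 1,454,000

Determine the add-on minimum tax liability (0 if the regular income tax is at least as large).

Minimum tax:
  Base (reported book profit): 1,454,000
  Exemption: 20% × (1,454,000 − 991,000) = 92,600 ≥ 92,000, so the exemption is fully phased out
  Base: 1,454,000 − 0 = 1,454,000
  1,454,000 × 10% = 145,400

Regular income tax:
  144,000 × 16% = 23,040
  654,000 × 24% = 156,960
  → 180,000

145,400 ≤ 180,000, so no add-on is due.

0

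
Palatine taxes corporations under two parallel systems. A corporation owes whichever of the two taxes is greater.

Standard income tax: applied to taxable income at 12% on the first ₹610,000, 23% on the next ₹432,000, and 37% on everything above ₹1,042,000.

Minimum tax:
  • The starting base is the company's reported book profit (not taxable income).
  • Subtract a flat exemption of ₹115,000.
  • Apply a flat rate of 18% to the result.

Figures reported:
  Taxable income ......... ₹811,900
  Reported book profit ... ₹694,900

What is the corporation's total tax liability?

Standard income tax:
  ₹610,000 × 12% = ₹73,200
  ₹201,900 × 23% = ₹46,437
  → ₹119,637

Minimum tax:
  Base (reported book profit): ₹694,900
  Less exemption ₹115,000 → base ₹579,900
  ₹579,900 × 18% = ₹104,382

₹119,637 > ₹104,382, so the standard income tax governs.

₹119,637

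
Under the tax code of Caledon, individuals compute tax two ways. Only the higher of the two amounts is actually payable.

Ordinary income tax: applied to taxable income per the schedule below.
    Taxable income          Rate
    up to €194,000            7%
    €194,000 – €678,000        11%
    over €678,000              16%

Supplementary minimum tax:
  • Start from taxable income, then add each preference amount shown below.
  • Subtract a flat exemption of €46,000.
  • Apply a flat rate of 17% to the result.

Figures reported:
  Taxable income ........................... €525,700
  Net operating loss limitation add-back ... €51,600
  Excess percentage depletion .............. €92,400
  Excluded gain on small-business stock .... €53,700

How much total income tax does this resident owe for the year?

€115,158

Ordinary income tax:
  €194,000 × 7% = €13,580
  €331,700 × 11% = €36,487
  → €50,067

Supplementary minimum tax:
  Adjusted income: €525,700 + €51,600 + €92,400 + €53,700 = €723,400
  Less exemption €46,000 → base €677,400
  €677,400 × 17% = €115,158

€115,158 > €50,067, so the supplementary minimum tax is the binding amount.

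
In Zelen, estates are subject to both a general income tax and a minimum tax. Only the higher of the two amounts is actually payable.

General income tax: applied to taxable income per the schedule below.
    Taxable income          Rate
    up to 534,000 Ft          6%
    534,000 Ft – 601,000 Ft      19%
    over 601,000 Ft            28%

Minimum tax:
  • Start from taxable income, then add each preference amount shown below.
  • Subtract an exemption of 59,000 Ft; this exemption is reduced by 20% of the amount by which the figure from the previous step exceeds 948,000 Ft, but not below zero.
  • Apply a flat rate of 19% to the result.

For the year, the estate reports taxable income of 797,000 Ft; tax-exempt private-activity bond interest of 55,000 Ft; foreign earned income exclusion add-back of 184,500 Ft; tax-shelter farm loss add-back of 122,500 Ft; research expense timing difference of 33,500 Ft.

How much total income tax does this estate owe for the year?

224,656 Ft

General income tax:
  534,000 Ft × 6% = 32,040 Ft
  67,000 Ft × 19% = 12,730 Ft
  196,000 Ft × 28% = 54,880 Ft
  → 99,650 Ft

Minimum tax:
  Adjusted income: 797,000 Ft + 55,000 Ft + 184,500 Ft + 122,500 Ft + 33,500 Ft = 1,192,500 Ft
  Exemption: 59,000 Ft − 20% × (1,192,500 Ft − 948,000 Ft) = 59,000 Ft − 48,900 Ft = 10,100 Ft
  Base: 1,192,500 Ft − 10,100 Ft = 1,182,400 Ft
  1,182,400 Ft × 19% = 224,656 Ft

224,656 Ft > 99,650 Ft, so the minimum tax is the binding amount.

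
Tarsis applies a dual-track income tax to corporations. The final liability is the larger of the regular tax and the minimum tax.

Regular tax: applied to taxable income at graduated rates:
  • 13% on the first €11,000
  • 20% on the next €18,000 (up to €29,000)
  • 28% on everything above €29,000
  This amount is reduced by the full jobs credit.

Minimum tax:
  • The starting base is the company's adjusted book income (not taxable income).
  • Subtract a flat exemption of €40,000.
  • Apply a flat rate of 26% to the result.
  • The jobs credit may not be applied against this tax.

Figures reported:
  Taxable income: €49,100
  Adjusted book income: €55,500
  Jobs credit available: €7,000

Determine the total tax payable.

Regular tax:
  €11,000 × 13% = €1,430
  €18,000 × 20% = €3,600
  €20,100 × 28% = €5,628
  → €10,658
  Less jobs credit €7,000 → €3,658

Minimum tax:
  Base (adjusted book income): €55,500
  Less exemption €40,000 → base €15,500
  €15,500 × 26% = €4,030

€4,030 > €3,658, so the minimum tax is the binding amount.

€4,030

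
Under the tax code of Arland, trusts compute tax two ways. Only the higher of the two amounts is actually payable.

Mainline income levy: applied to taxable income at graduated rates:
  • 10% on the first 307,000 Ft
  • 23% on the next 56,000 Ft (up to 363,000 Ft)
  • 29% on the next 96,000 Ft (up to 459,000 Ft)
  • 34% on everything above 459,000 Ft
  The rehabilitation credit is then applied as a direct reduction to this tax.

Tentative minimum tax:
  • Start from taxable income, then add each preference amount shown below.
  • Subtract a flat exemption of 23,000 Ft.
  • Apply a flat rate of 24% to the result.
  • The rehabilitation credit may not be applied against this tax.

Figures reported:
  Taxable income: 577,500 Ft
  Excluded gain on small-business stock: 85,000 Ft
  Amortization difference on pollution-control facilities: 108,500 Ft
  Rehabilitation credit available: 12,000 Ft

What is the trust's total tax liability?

179,520 Ft

Tentative minimum tax:
  Adjusted income: 577,500 Ft + 85,000 Ft + 108,500 Ft = 771,000 Ft
  Less exemption 23,000 Ft → base 748,000 Ft
  748,000 Ft × 24% = 179,520 Ft

Mainline income levy:
  307,000 Ft × 10% = 30,700 Ft
  56,000 Ft × 23% = 12,880 Ft
  96,000 Ft × 29% = 27,840 Ft
  118,500 Ft × 34% = 40,290 Ft
  → 111,710 Ft
  Less rehabilitation credit 12,000 Ft → 99,710 Ft

179,520 Ft > 99,710 Ft, so the tentative minimum tax is the binding amount.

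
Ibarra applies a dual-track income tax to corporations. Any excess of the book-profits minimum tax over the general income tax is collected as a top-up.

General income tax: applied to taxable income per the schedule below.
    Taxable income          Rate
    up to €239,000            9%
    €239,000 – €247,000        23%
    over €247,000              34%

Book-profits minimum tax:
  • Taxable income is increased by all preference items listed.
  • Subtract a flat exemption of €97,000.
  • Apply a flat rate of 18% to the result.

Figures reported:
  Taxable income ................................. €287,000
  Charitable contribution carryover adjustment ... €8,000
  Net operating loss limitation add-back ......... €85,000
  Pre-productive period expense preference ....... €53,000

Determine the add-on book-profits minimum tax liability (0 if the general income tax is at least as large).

Book-profits minimum tax:
  Adjusted income: €287,000 + €8,000 + €85,000 + €53,000 = €433,000
  Less exemption €97,000 → base €336,000
  €336,000 × 18% = €60,480

General income tax:
  €239,000 × 9% = €21,510
  €8,000 × 23% = €1,840
  €40,000 × 34% = €13,600
  → €36,950

Excess of book-profits minimum tax over general income tax: €60,480 − €36,950 = €23,530.

€23,530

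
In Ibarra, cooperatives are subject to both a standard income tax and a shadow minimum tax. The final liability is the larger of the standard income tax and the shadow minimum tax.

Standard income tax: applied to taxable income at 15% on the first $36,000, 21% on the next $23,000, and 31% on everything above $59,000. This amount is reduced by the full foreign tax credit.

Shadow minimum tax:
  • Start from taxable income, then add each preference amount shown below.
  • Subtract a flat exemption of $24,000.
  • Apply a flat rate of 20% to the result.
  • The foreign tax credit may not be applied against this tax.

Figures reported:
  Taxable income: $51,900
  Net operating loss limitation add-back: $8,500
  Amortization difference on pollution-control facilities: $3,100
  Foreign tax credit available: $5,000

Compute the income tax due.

$7,900

Standard income tax:
  $36,000 × 15% = $5,400
  $15,900 × 21% = $3,339
  → $8,739
  Less foreign tax credit $5,000 → $3,739

Shadow minimum tax:
  Adjusted income: $51,900 + $8,500 + $3,100 = $63,500
  Less exemption $24,000 → base $39,500
  $39,500 × 20% = $7,900

$7,900 > $3,739, so the shadow minimum tax is the binding amount.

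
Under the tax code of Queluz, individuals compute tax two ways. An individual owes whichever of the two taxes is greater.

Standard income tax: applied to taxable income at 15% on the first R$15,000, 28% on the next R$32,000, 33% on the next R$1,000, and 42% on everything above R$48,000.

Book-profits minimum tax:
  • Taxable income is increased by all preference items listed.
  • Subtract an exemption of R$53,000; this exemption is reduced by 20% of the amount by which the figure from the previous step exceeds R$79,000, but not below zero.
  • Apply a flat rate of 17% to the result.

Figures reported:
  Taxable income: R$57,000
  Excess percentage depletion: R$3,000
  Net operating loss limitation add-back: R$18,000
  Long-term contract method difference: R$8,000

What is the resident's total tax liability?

R$15,320

Standard income tax:
  R$15,000 × 15% = R$2,250
  R$32,000 × 28% = R$8,960
  R$1,000 × 33% = R$330
  R$9,000 × 42% = R$3,780
  → R$15,320

Book-profits minimum tax:
  Adjusted income: R$57,000 + R$3,000 + R$18,000 + R$8,000 = R$86,000
  Exemption: R$53,000 − 20% × (R$86,000 − R$79,000) = R$53,000 − R$1,400 = R$51,600
  Base: R$86,000 − R$51,600 = R$34,400
  R$34,400 × 17% = R$5,848

R$15,320 > R$5,848, so the standard income tax governs.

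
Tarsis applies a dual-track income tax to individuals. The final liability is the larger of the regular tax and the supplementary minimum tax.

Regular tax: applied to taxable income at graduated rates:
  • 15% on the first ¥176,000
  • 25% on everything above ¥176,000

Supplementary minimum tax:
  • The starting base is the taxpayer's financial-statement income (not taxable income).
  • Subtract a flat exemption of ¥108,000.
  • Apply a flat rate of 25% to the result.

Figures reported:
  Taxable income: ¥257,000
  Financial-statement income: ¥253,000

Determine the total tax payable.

¥46,650

Supplementary minimum tax:
  Base (financial-statement income): ¥253,000
  Less exemption ¥108,000 → base ¥145,000
  ¥145,000 × 25% = ¥36,250

Regular tax:
  ¥176,000 × 15% = ¥26,400
  ¥81,000 × 25% = ¥20,250
  → ¥46,650

¥46,650 > ¥36,250, so the regular tax governs.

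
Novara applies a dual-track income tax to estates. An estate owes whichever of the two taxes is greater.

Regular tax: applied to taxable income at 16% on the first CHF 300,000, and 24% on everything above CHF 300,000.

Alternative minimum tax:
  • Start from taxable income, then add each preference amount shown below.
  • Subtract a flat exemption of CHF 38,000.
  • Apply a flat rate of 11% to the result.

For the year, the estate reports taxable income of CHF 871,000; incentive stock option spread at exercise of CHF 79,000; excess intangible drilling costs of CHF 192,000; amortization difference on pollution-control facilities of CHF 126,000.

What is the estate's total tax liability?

Regular tax:
  CHF 300,000 × 16% = CHF 48,000
  CHF 571,000 × 24% = CHF 137,040
  → CHF 185,040

Alternative minimum tax:
  Adjusted income: CHF 871,000 + CHF 79,000 + CHF 192,000 + CHF 126,000 = CHF 1,268,000
  Less exemption CHF 38,000 → base CHF 1,230,000
  CHF 1,230,000 × 11% = CHF 135,300

CHF 185,040 > CHF 135,300, so the regular tax governs.

CHF 185,040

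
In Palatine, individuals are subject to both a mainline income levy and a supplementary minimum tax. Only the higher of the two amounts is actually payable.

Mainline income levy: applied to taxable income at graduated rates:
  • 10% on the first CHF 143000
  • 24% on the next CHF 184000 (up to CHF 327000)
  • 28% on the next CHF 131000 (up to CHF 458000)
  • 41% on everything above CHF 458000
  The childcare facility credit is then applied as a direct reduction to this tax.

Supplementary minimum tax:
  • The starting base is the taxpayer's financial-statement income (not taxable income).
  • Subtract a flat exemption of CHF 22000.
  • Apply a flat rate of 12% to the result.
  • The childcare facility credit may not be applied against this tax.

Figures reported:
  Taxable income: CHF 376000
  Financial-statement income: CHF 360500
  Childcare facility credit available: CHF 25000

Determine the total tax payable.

CHF 47180

Mainline income levy:
  CHF 143000 × 10% = CHF 14300
  CHF 184000 × 24% = CHF 44160
  CHF 49000 × 28% = CHF 13720
  → CHF 72180
  Less childcare facility credit CHF 25000 → CHF 47180

Supplementary minimum tax:
  Base (financial-statement income): CHF 360500
  Less exemption CHF 22000 → base CHF 338500
  CHF 338500 × 12% = CHF 40620

CHF 47180 > CHF 40620, so the mainline income levy governs.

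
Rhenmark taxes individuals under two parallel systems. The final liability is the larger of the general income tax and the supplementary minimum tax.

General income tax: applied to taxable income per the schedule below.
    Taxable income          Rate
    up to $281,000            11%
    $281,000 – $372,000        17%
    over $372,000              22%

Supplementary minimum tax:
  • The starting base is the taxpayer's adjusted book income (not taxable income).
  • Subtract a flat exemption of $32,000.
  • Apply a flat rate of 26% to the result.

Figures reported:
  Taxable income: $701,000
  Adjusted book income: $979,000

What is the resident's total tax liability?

$246,220

Supplementary minimum tax:
  Base (adjusted book income): $979,000
  Less exemption $32,000 → base $947,000
  $947,000 × 26% = $246,220

General income tax:
  $281,000 × 11% = $30,910
  $91,000 × 17% = $15,470
  $329,000 × 22% = $72,380
  → $118,760

$246,220 > $118,760, so the supplementary minimum tax is the binding amount.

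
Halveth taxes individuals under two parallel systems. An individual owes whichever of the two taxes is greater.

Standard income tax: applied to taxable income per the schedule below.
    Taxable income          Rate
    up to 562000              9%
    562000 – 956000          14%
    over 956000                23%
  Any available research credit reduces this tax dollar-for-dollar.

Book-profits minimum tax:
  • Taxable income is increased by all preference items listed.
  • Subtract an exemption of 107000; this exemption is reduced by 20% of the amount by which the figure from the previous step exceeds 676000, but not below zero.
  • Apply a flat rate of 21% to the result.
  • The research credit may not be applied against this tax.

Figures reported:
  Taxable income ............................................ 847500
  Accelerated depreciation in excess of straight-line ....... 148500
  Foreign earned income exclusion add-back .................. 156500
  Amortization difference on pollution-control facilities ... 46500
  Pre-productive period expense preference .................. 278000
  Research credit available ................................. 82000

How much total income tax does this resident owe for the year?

Book-profits minimum tax:
  Adjusted income: 847500 + 148500 + 156500 + 46500 + 278000 = 1477000
  Exemption: 20% × (1477000 − 676000) = 160200 ≥ 107000, so the exemption is fully phased out
  Base: 1477000 − 0 = 1477000
  1477000 × 21% = 310170

Standard income tax:
  562000 × 9% = 50580
  285500 × 14% = 39970
  → 90550
  Less research credit 82000 → 8550

310170 > 8550, so the book-profits minimum tax is the binding amount.

310170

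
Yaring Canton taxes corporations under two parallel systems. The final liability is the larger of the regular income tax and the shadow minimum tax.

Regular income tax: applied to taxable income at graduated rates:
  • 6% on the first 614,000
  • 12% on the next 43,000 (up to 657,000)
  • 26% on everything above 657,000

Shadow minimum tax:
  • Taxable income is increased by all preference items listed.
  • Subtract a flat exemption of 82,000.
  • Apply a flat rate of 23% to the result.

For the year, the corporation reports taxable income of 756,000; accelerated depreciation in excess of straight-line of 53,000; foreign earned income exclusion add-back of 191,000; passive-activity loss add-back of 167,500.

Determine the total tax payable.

249,665

Regular income tax:
  614,000 × 6% = 36,840
  43,000 × 12% = 5,160
  99,000 × 26% = 25,740
  → 67,740

Shadow minimum tax:
  Adjusted income: 756,000 + 53,000 + 191,000 + 167,500 = 1,167,500
  Less exemption 82,000 → base 1,085,500
  1,085,500 × 23% = 249,665

249,665 > 67,740, so the shadow minimum tax is the binding amount.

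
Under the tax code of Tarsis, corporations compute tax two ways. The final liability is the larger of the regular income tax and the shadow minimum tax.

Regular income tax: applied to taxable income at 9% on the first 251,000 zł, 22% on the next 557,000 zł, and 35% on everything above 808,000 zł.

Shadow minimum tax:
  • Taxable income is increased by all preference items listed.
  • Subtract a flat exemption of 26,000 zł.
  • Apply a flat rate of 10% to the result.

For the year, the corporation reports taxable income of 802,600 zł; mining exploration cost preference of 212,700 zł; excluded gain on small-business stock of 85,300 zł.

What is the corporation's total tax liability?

Regular income tax:
  251,000 zł × 9% = 22,590 zł
  551,600 zł × 22% = 121,352 zł
  → 143,942 zł

Shadow minimum tax:
  Adjusted income: 802,600 zł + 212,700 zł + 85,300 zł = 1,100,600 zł
  Less exemption 26,000 zł → base 1,074,600 zł
  1,074,600 zł × 10% = 107,460 zł

143,942 zł > 107,460 zł, so the regular income tax governs.

143,942 zł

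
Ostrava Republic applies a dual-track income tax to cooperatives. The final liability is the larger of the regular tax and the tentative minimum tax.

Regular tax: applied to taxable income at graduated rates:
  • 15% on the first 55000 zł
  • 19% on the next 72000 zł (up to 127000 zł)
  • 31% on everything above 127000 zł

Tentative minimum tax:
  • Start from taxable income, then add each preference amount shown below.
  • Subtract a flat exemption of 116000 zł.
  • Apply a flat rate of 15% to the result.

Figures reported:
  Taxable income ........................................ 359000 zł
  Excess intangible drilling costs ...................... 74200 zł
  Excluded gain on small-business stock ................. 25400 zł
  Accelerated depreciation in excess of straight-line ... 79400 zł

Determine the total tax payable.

93850 zł

Regular tax:
  55000 zł × 15% = 8250 zł
  72000 zł × 19% = 13680 zł
  232000 zł × 31% = 71920 zł
  → 93850 zł

Tentative minimum tax:
  Adjusted income: 359000 zł + 74200 zł + 25400 zł + 79400 zł = 538000 zł
  Less exemption 116000 zł → base 422000 zł
  422000 zł × 15% = 63300 zł

93850 zł > 63300 zł, so the regular tax governs.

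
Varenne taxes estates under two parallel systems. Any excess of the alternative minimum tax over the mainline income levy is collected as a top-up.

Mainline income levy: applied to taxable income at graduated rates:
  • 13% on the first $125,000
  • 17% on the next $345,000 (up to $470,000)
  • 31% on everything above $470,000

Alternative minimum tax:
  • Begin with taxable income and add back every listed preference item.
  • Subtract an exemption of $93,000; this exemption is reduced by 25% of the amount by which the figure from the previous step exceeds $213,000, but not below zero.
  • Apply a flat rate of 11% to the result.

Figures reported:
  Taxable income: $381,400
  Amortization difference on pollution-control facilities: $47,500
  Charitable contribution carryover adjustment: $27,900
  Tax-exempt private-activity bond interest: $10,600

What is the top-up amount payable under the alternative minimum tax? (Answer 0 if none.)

$0

Mainline income levy:
  $125,000 × 13% = $16,250
  $256,400 × 17% = $43,588
  → $59,838

Alternative minimum tax:
  Adjusted income: $381,400 + $47,500 + $27,900 + $10,600 = $467,400
  Exemption: $93,000 − 25% × ($467,400 − $213,000) = $93,000 − $63,600 = $29,400
  Base: $467,400 − $29,400 = $438,000
  $438,000 × 11% = $48,180

$48,180 ≤ $59,838, so no add-on is due.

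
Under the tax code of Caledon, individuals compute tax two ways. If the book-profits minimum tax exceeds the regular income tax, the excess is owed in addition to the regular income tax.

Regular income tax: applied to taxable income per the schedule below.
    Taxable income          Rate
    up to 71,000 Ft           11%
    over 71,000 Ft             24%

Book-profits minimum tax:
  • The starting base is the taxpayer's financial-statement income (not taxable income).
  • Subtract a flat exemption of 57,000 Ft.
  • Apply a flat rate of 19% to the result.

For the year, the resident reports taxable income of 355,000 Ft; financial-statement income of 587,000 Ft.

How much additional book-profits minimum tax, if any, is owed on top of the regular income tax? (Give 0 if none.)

24,730 Ft

Regular income tax:
  71,000 Ft × 11% = 7,810 Ft
  284,000 Ft × 24% = 68,160 Ft
  → 75,970 Ft

Book-profits minimum tax:
  Base (financial-statement income): 587,000 Ft
  Less exemption 57,000 Ft → base 530,000 Ft
  530,000 Ft × 19% = 100,700 Ft

Excess of book-profits minimum tax over regular income tax: 100,700 Ft − 75,970 Ft = 24,730 Ft.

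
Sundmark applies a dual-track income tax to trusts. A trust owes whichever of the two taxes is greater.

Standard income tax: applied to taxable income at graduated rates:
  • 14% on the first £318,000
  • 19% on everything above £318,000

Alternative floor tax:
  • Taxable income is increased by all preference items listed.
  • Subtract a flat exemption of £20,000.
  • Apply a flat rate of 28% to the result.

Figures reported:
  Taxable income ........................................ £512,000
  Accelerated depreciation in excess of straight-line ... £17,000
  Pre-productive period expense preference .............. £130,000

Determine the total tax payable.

£178,920

Alternative floor tax:
  Adjusted income: £512,000 + £17,000 + £130,000 = £659,000
  Less exemption £20,000 → base £639,000
  £639,000 × 28% = £178,920

Standard income tax:
  £318,000 × 14% = £44,520
  £194,000 × 19% = £36,860
  → £81,380

£178,920 > £81,380, so the alternative floor tax is the binding amount.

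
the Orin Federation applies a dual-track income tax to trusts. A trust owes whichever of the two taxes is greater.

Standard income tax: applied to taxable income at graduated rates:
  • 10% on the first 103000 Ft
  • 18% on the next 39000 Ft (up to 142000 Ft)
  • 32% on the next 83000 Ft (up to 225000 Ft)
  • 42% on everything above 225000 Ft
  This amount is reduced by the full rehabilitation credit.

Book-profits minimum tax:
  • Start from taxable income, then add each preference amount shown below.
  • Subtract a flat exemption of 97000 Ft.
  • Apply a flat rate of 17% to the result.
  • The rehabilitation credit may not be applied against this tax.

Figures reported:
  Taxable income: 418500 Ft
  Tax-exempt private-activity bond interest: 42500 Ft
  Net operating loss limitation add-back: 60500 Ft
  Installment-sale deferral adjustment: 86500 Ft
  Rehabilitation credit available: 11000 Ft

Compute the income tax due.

114150 Ft

Book-profits minimum tax:
  Adjusted income: 418500 Ft + 42500 Ft + 60500 Ft + 86500 Ft = 608000 Ft
  Less exemption 97000 Ft → base 511000 Ft
  511000 Ft × 17% = 86870 Ft

Standard income tax:
  103000 Ft × 10% = 10300 Ft
  39000 Ft × 18% = 7020 Ft
  83000 Ft × 32% = 26560 Ft
  193500 Ft × 42% = 81270 Ft
  → 125150 Ft
  Less rehabilitation credit 11000 Ft → 114150 Ft

114150 Ft > 86870 Ft, so the standard income tax governs.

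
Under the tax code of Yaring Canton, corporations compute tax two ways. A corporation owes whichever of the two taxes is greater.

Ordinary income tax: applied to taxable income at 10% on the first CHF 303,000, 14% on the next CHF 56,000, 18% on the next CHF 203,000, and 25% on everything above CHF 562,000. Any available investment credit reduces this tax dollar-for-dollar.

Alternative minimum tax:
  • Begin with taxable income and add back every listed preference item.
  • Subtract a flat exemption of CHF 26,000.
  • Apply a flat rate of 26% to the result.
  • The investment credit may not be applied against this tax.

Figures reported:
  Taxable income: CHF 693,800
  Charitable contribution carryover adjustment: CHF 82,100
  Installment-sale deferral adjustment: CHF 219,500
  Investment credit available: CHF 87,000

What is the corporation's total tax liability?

CHF 252,044

Alternative minimum tax:
  Adjusted income: CHF 693,800 + CHF 82,100 + CHF 219,500 = CHF 995,400
  Less exemption CHF 26,000 → base CHF 969,400
  CHF 969,400 × 26% = CHF 252,044

Ordinary income tax:
  CHF 303,000 × 10% = CHF 30,300
  CHF 56,000 × 14% = CHF 7,840
  CHF 203,000 × 18% = CHF 36,540
  CHF 131,800 × 25% = CHF 32,950
  → CHF 107,630
  Less investment credit CHF 87,000 → CHF 20,630

CHF 252,044 > CHF 20,630, so the alternative minimum tax is the binding amount.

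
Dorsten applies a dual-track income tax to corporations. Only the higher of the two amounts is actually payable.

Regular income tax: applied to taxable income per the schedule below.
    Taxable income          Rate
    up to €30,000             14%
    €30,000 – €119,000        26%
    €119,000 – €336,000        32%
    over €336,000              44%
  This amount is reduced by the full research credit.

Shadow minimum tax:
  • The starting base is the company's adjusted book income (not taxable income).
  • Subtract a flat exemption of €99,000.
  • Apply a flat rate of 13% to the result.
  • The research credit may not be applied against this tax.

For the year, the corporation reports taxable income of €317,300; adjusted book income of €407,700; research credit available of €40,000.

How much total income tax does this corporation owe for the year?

€50,796

Shadow minimum tax:
  Base (adjusted book income): €407,700
  Less exemption €99,000 → base €308,700
  €308,700 × 13% = €40,131

Regular income tax:
  €30,000 × 14% = €4,200
  €89,000 × 26% = €23,140
  €198,300 × 32% = €63,456
  → €90,796
  Less research credit €40,000 → €50,796

€50,796 > €40,131, so the regular income tax governs.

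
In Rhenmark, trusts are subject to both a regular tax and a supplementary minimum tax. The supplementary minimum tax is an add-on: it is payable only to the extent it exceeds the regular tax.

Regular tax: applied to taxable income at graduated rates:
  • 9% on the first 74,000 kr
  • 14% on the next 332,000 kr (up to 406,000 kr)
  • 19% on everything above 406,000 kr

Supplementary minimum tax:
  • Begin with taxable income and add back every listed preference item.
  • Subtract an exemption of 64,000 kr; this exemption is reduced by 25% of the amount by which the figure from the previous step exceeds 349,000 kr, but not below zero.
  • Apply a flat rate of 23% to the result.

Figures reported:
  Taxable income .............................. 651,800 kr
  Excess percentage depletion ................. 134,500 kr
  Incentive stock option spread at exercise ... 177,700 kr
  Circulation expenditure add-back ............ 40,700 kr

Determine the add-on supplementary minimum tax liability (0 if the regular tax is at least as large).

Supplementary minimum tax:
  Adjusted income: 651,800 kr + 134,500 kr + 177,700 kr + 40,700 kr = 1,004,700 kr
  Exemption: 25% × (1,004,700 kr − 349,000 kr) = 163,925 kr ≥ 64,000 kr, so the exemption is fully phased out
  Base: 1,004,700 kr − 0 kr = 1,004,700 kr
  1,004,700 kr × 23% = 231,081 kr

Regular tax:
  74,000 kr × 9% = 6,660 kr
  332,000 kr × 14% = 46,480 kr
  245,800 kr × 19% = 46,702 kr
  → 99,842 kr

Excess of supplementary minimum tax over regular tax: 231,081 kr − 99,842 kr = 131,239 kr.

131,239 kr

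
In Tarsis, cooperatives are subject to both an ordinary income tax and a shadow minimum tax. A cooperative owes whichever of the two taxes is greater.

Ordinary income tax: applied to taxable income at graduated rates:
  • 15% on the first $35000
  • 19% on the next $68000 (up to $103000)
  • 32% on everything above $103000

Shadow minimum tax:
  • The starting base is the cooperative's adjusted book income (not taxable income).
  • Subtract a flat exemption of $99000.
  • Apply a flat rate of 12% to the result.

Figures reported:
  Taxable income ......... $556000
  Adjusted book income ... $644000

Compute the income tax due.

Ordinary income tax:
  $35000 × 15% = $5250
  $68000 × 19% = $12920
  $453000 × 32% = $144960
  → $163130

Shadow minimum tax:
  Base (adjusted book income): $644000
  Less exemption $99000 → base $545000
  $545000 × 12% = $65400

$163130 > $65400, so the ordinary income tax governs.

$163130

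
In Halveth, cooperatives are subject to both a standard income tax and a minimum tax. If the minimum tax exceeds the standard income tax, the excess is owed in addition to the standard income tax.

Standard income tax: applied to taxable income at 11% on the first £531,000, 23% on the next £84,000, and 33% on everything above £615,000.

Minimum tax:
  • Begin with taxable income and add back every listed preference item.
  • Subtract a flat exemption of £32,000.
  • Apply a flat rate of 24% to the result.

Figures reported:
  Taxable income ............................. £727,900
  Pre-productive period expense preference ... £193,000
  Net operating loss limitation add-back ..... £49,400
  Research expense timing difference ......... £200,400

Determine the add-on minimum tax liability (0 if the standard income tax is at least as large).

£158,301

Standard income tax:
  £531,000 × 11% = £58,410
  £84,000 × 23% = £19,320
  £112,900 × 33% = £37,257
  → £114,987

Minimum tax:
  Adjusted income: £727,900 + £193,000 + £49,400 + £200,400 = £1,170,700
  Less exemption £32,000 → base £1,138,700
  £1,138,700 × 24% = £273,288

Excess of minimum tax over standard income tax: £273,288 − £114,987 = £158,301.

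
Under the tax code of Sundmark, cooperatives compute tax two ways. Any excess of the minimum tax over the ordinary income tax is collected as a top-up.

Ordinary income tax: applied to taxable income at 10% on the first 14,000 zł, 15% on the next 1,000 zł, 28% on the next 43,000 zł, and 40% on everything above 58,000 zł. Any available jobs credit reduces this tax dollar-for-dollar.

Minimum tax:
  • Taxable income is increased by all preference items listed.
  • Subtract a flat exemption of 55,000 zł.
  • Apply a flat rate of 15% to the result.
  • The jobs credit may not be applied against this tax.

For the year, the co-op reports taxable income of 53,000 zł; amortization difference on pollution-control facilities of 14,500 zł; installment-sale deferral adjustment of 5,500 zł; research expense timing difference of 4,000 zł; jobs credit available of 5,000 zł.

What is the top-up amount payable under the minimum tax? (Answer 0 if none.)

0 zł

Minimum tax:
  Adjusted income: 53,000 zł + 14,500 zł + 5,500 zł + 4,000 zł = 77,000 zł
  Less exemption 55,000 zł → base 22,000 zł
  22,000 zł × 15% = 3,300 zł

Ordinary income tax:
  14,000 zł × 10% = 1,400 zł
  1,000 zł × 15% = 150 zł
  38,000 zł × 28% = 10,640 zł
  → 12,190 zł
  Less jobs credit 5,000 zł → 7,190 zł

3,300 zł ≤ 7,190 zł, so no add-on is due.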